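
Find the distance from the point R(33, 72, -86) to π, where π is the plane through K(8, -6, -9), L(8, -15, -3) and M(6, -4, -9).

25/√17

KL = (0, -9, 6) and KM = (-2, 2, 0), so a normal is n = KL × KM = (-12, -12, -18).
Then n·(33, 72, -86) - 138 = 150.
|n| = √(144 + 144 + 324) = 6√17, so the distance is |150|/(6√17) = 25/√17.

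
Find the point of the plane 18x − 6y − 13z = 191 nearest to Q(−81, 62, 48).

The perpendicular from Q has direction n = (18, −6, −13): r = (−81, 62, 48) + λ(18, −6, −13).
Substitute into the plane: n·(Q + λn) = 191 gives -2454 + 529λ = 191, so λ = 5.
Foot = (−81, 62, 48) + 5·(18, −6, −13) = (9, 32, −17).

(9, 32, -17)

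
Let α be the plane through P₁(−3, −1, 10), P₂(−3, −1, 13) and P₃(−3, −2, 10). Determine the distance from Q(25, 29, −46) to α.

28

P₁P₂ = (0, 0, 3) and P₁P₃ = (0, −1, 0), so a normal is n = P₁P₂ × P₁P₃ = (3, 0, 0).
Then n·(25, 29, −46) − (−9) = 84.
|n| = √(9 + 0 + 0) = 3, so the distance is |84|/3 = 28.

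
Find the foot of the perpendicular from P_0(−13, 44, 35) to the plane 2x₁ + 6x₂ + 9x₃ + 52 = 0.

(-23, 14, -10)

n = (2, 6, 9), |n|² = 121, and n·P_0 − (-52) = 605.
t = 605/121 = 5, so the foot is P_0 − t·n = (−13, 44, 35) − 5·(2, 6, 9) = (−23, 14, −10).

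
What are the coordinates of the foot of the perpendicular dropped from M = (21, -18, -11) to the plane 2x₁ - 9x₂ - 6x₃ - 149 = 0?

The perpendicular from M has direction n = (2, -9, -6): r = (21, -18, -11) + t(2, -9, -6).
Substitute into the plane: n·(M + tn) = 149 gives 270 + 121t = 149, so t = -1.
Foot = (21, -18, -11) + (-1)·(2, -9, -6) = (19, -9, -5).

(19, -9, -5)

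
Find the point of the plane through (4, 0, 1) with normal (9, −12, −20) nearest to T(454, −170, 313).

n = (9, −12, −20), |n|² = 625, and n·T − 16 = -150.
t = -150/625 = -6/25, so the foot is T − t·n = (454, −170, 313) − (-6/25)·(9, −12, −20) = (11404/25, −4322/25, 1541/5).

(11404/25, -4322/25, 1541/5)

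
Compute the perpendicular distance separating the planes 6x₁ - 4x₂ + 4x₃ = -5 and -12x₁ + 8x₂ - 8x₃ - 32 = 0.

11√17/34

Divide the second equation by -2 to match normals: 6x₁ - 4x₂ + 4x₃ = -16.
With common normal n = (6, -4, 4) (|n| = 2√17), the distance is |(-5) − (-16)|/|n| = 11/(2√17).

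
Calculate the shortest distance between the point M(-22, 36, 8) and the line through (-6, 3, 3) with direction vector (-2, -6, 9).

√1249

Direction vector d = (-2, -6, 9).
AP = (-16, 33, 5), and AP × d = (327, 134, 162).
|AP × d|² = 151129 and |d|² = 121, so the distance is √(151129/121) = √1249.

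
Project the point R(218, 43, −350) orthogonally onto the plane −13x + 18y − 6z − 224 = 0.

(4910/23, 1133/23, -8098/23)

n = (−13, 18, −6), |n|² = 529, and n·R − 224 = -184.
t = -184/529 = -8/23, so the foot is R − t·n = (218, 43, −350) − (-8/23)·(−13, 18, −6) = (4910/23, 1133/23, −8098/23).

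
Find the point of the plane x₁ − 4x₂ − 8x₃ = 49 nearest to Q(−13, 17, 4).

n = (1, −4, −8), |n|² = 81, and n·Q − 49 = -162.
t = -162/81 = -2, so the foot is Q − t·n = (−13, 17, 4) − (-2)·(1, −4, −8) = (−11, 9, −12).

(-11, 9, -12)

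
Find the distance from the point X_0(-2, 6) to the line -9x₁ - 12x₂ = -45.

d = |(-9)·(-2) + (-12)·6 − (-45)| / √(81 + 144) = |-9|/15 = 3/5.

3/5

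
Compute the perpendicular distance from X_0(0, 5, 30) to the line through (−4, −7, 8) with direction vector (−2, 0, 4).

Direction vector d = (−2, 0, 4).
AP = (4, 12, 22); AP·d = 80, |AP|² = 644, |d|² = 20.
distance² = |AP|² − (AP·d)²/|d|² = 644 − 6400/20 = 324, so the distance is 18.

18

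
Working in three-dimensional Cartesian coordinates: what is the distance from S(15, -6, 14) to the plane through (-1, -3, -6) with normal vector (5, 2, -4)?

The plane has equation n·(r − (-1, -3, -6)) = 0, i.e. n·r = 13.
Then n·(15, -6, 14) - 13 = -6.
|n| = √(25 + 4 + 16) = 3√5, so the distance is |-6|/(3√5) = 2/√5.

2/√5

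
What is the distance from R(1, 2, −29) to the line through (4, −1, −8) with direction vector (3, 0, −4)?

3√26

Direction vector d = (3, 0, −4).
AP = (−3, 3, −21); AP·d = 75, |AP|² = 459, |d|² = 25.
distance² = |AP|² − (AP·d)²/|d|² = 459 − 5625/25 = 234, so the distance is 3√26.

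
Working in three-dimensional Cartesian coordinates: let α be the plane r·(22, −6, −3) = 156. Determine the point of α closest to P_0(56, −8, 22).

(12, 4, 28)

n = (22, −6, −3), |n|² = 529, and n·P_0 − 156 = 1058.
t = 1058/529 = 2, so the foot is P_0 − t·n = (56, −8, 22) − 2·(22, −6, −3) = (12, 4, 28).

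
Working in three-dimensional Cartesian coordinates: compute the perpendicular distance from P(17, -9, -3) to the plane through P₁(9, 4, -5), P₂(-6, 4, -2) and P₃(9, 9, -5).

9√26/13

P₁P₂ = (-15, 0, 3) and P₁P₃ = (0, 5, 0), so a normal is n = P₁P₂ × P₁P₃ = (-15, 0, -75).
Then n·(17, -9, -3) - 240 = -270.
|n| = √(225 + 0 + 5625) = 15√26, so the distance is |-270|/(15√26) = 9√26/13.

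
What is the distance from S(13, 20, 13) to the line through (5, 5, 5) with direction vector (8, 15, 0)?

8

Direction vector d = (8, 15, 0).
AP = (8, 15, 8); AP·d = 289, |AP|² = 353, |d|² = 289.
distance² = |AP|² − (AP·d)²/|d|² = 353 − 83521/289 = 64, so the distance is 8.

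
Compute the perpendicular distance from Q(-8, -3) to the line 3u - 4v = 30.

42/5

The normal to the line is n = (3, -4) with |n| = 5.
|n·Q − 30| = |-12 − 30| = 42, so the distance is 42/5.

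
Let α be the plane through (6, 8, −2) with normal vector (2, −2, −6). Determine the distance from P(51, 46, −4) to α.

13/√11

The plane has equation n·(r − (6, 8, −2)) = 0, i.e. n·r = 8.
Then n·(51, 46, −4) − 8 = 26.
|n| = √(4 + 4 + 36) = 2√11, so the distance is |26|/(2√11) = 13√11/11.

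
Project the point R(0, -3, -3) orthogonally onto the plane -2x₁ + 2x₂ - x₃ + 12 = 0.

(2, -5, -2)

n = (-2, 2, -1), |n|² = 9, and n·R − (-12) = 9.
t = 9/9 = 1, so the foot is R − t·n = (0, -3, -3) − 1·(-2, 2, -1) = (2, -5, -2).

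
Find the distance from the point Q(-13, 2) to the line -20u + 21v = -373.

The normal to the line is n = (-20, 21) with |n| = 29.
|n·Q − (-373)| = |302 − (-373)| = 675, so the distance is 675/29.

675/29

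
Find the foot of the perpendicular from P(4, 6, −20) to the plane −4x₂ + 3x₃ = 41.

n = (0, −4, 3), |n|² = 25, and n·P − 41 = -125.
t = -125/25 = -5, so the foot is P − t·n = (4, 6, −20) − (-5)·(0, −4, 3) = (4, −14, −5).

(4, -14, -5)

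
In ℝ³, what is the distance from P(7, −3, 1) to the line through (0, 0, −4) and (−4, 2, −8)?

√2

A direction vector is d = (−4, 2, −4).
AP = (7, −3, 5); AP·d = -54, |AP|² = 83, |d|² = 36.
distance² = |AP|² − (AP·d)²/|d|² = 83 − 2916/36 = 2, so the distance is √2.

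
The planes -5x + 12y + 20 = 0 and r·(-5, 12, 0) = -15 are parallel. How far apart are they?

5/13

With common normal n = (-5, 12, 0) (|n| = 13), the distance is |(-20) − (-15)|/|n| = 5/13.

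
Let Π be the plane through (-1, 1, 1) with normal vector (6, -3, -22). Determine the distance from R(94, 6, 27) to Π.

17/23

The plane has equation n·(r − (-1, 1, 1)) = 0, i.e. n·r = -31.
n = (6, -3, -22); n·P − (-31) = -17; |n| = 23; distance = 17/23.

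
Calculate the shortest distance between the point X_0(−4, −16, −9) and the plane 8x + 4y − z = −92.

n = (8, 4, −1); n·P − (-92) = 5; |n| = 9; distance = 5/9.

5/9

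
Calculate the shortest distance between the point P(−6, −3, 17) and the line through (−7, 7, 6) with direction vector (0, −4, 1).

Direction vector d = (0, −4, 1).
AP = (1, −10, 11); AP·d = 51, |AP|² = 222, |d|² = 17.
distance² = |AP|² − (AP·d)²/|d|² = 222 − 2601/17 = 69, so the distance is √69.

√69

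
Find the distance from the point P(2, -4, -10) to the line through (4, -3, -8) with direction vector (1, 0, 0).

√5

Direction vector d = (1, 0, 0).
AP = (-2, -1, -2), and AP × d = (0, -2, 1).
|AP × d|² = 5 and |d|² = 1, so the distance is √5.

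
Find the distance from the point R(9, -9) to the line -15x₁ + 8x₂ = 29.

236/17

d = |(-15)·9 + 8·(-9) − 29| / √(225 + 64) = |-236|/17 = 236/17.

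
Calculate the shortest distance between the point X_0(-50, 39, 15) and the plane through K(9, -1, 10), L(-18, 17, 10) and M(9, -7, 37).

16/11

KL = (-27, 18, 0) and KM = (0, -6, 27), so a normal is n = KL × KM = (486, 729, 162).
d = |486·(-50) + 729·39 + 162·15 − 5265| / √(236196 + 531441 + 26244) = |1296| / 891 = 16/11.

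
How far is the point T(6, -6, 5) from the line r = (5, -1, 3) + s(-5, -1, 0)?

Direction vector d = (-5, -1, 0).
AP = (1, -5, 2), and AP × d = (2, -10, -26).
|AP × d|² = 780 and |d|² = 26, so the distance is √(780/26) = √30.

√30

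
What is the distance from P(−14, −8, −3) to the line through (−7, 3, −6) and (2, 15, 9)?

√129

A direction vector is d = (9, 12, 15).
AP = (−7, −11, 3); AP·d = -150, |AP|² = 179, |d|² = 450.
distance² = |AP|² − (AP·d)²/|d|² = 179 − 22500/450 = 129, so the distance is √129.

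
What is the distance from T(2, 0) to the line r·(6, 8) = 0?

The normal to the line is n = (6, 8) with |n| = 10.
|n·T − 0| = |12 − 0| = 12, so the distance is 12/10 = 6/5.

6/5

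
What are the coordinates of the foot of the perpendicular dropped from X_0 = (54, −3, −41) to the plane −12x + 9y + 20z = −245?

The perpendicular from X_0 has direction n = (−12, 9, 20): r = (54, −3, −41) + t(−12, 9, 20).
Substitute into the plane: n·(X_0 + tn) = -245 gives -1495 + 625t = -245, so t = 2.
Foot = (54, −3, −41) + 2·(−12, 9, 20) = (30, 15, −1).

(30, 15, -1)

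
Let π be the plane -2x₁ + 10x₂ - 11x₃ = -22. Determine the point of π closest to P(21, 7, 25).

The perpendicular from P has direction n = (-2, 10, -11): r = (21, 7, 25) + μ(-2, 10, -11).
Substitute into the plane: n·(P + μn) = -22 gives -247 + 225μ = -22, so μ = 1.
Foot = (21, 7, 25) + 1·(-2, 10, -11) = (19, 17, 14).

(19, 17, 14)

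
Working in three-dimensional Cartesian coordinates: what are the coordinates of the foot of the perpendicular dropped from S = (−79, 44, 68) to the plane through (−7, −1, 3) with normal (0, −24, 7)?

n = (0, −24, 7), |n|² = 625, and n·S − 45 = -625.
t = -625/625 = -1, so the foot is S − t·n = (−79, 44, 68) − (-1)·(0, −24, 7) = (−79, 20, 75).

(-79, 20, 75)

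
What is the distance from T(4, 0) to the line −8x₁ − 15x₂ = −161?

129/17

d = |(-8)·4 + (-15)·0 − (-161)| / √(64 + 225) = |129|/17 = 129/17.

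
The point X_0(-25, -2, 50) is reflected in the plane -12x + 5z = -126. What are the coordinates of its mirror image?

n = (-12, 0, 5), |n|² = 169, n·X_0 − (-126) = 676, so t = 676/169 = 4.
Foot F = X_0 − 4·n = (23, -2, 30); the reflection is 2F − X_0 = (71, -2, 10).

(71, -2, 10)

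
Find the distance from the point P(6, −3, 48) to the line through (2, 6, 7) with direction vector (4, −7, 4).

√1049

Direction vector d = (4, −7, 4).
AP = (4, −9, 41), and AP × d = (251, 148, 8).
|AP × d|² = 84969 and |d|² = 81, so the distance is √(84969/81) = √1049.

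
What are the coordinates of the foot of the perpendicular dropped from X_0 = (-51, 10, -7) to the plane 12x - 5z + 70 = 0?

(-15, 10, -22)

The perpendicular from X_0 has direction n = (12, 0, -5): r = (-51, 10, -7) + μ(12, 0, -5).
Substitute into the plane: n·(X_0 + μn) = -70 gives -577 + 169μ = -70, so μ = 3.
Foot = (-51, 10, -7) + 3·(12, 0, -5) = (-15, 10, -22).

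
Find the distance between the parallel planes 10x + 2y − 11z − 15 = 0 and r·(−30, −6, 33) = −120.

Divide the second equation by -3 to match normals: 10x + 2y − 11z = 40.
Both planes have normal n = (10, 2, −11), |n| = 15. Any point on the first plane is at distance |40 − 15|/|n| = 25/15 = 5/3 from the second.

5/3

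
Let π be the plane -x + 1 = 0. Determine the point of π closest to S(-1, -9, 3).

(1, -9, 3)

n = (-1, 0, 0), |n|² = 1, and n·S − (-1) = 2.
t = 2/1 = 2, so the foot is S − t·n = (-1, -9, 3) − 2·(-1, 0, 0) = (1, -9, 3).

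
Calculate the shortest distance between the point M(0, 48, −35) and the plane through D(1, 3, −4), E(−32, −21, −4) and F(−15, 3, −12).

1/3

DE = (−33, −24, 0) and DF = (−16, 0, −8), so a normal is n = DE × DF = (192, −264, −384).
Then n·(0, 48, −35) − 936 = −168.
|n| = √(36864 + 69696 + 147456) = 504, so the distance is |-168|/504 = 1/3.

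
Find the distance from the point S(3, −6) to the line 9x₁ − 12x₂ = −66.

The normal to the line is n = (9, −12) with |n| = 15.
|n·S − (-66)| = |99 − (-66)| = 165, so the distance is 165/15 = 11.

11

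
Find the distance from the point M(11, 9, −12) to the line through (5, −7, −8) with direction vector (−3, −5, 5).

6√2

Direction vector d = (−3, −5, 5).
AP = (6, 16, −4); AP·d = -118, |AP|² = 308, |d|² = 59.
distance² = |AP|² − (AP·d)²/|d|² = 308 − 13924/59 = 72, so the distance is 6√2.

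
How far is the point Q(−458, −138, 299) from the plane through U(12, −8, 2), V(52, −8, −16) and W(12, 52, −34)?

6

UV = (40, 0, −18) and UW = (0, 60, −36), so a normal is n = UV × UW = (1080, 1440, 2400).
Then n·(−458, −138, 299) − 6240 = 18000.
|n| = √(1166400 + 2073600 + 5760000) = 3000, so the distance is |18000|/3000 = 6.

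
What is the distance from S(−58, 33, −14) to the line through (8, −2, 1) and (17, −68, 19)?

3√410

A direction vector is d = (9, −66, 18).
AP = (−66, 35, −15), and AP × d = (−360, 1053, 4041).
|AP × d|² = 17568090 and |d|² = 4761, so the distance is √(17568090/4761) = √3690 = 3√410.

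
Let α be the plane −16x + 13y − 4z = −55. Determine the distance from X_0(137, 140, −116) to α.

n = (−16, 13, −4); n·P − (-55) = 147; |n| = 21; distance = 147/21 = 7.

7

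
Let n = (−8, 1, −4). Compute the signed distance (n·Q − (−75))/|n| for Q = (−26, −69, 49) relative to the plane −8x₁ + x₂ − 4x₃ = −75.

n·Q − (-75) = 18.
|n| = 9, so the signed distance is 18/9 = 2.

2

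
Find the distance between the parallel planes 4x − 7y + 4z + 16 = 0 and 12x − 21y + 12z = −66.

Divide the second equation by 3 to match normals: 4x − 7y + 4z = -22.
Both planes have normal n = (4, −7, 4), |n| = 9. Any point on the first plane is at distance |(-22) − (-16)|/|n| = 6/9 = 2/3 from the second.

2/3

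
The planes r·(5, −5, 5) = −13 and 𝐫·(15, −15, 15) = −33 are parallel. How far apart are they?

2√3/15

Divide the second equation by 3 to match normals: 5x₁ − 5x₂ + 5x₃ = -11.
Both planes have normal n = (5, −5, 5), |n| = 5√3. Any point on the first plane is at distance |(-11) − (-13)|/|n| = 2/(5√3) = 2√3/15 from the second.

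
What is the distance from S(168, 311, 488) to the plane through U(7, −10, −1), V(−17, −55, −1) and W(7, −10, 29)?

UV = (−24, −45, 0) and UW = (0, 0, 30), so a normal is n = UV × UW = (−1350, 720, 0).
d = |(-1350)·168 + 720·311 − (-16650)| / √(1822500 + 518400 + 0) = |13770| / 1530 = 9.

9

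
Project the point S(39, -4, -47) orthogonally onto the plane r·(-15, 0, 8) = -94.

n = (-15, 0, 8), |n|² = 289, and n·S − (-94) = -867.
t = -867/289 = -3, so the foot is S − t·n = (39, -4, -47) − (-3)·(-15, 0, 8) = (-6, -4, -23).

(-6, -4, -23)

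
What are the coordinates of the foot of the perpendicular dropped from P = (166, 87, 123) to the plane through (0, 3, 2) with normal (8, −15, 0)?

(2790/17, 1539/17, 123)

The perpendicular from P has direction n = (8, −15, 0): r = (166, 87, 123) + λ(8, −15, 0).
Substitute into the plane: n·(P + λn) = -45 gives 23 + 289λ = -45, so λ = -4/17.
Foot = (166, 87, 123) + (-4/17)·(8, −15, 0) = (2790/17, 1539/17, 123).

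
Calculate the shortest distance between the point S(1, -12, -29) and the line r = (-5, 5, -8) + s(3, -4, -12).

Direction vector d = (3, -4, -12).
AP = (6, -17, -21), and AP × d = (120, 9, 27).
|AP × d|² = 15210 and |d|² = 169, so the distance is √(15210/169) = √90 = 3√10.

3√10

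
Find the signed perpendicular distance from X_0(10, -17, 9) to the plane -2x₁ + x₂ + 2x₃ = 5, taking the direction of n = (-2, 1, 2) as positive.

n·X_0 − 5 = -24.
|n| = 3, so the signed distance is -24/3 = -8.

-8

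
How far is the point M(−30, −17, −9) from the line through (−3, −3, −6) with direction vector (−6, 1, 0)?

3√38

Direction vector d = (−6, 1, 0).
AP = (−27, −14, −3), and AP × d = (3, 18, −111).
|AP × d|² = 12654 and |d|² = 37, so the distance is √(12654/37) = √342 = 3√38.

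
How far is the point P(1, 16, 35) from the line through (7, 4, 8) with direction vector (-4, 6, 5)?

Direction vector d = (-4, 6, 5).
AP = (-6, 12, 27), and AP × d = (-102, -78, 12).
|AP × d|² = 16632 and |d|² = 77, so the distance is √(16632/77) = √216 = 6√6.

6√6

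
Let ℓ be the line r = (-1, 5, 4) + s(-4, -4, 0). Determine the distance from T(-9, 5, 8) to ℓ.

4√3

Direction vector d = (-4, -4, 0).
AP = (-8, 0, 4), and AP × d = (16, -16, 32).
|AP × d|² = 1536 and |d|² = 32, so the distance is √(1536/32) = √48 = 4√3.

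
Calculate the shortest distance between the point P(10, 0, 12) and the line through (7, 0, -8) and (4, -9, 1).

A direction vector is d = (-3, -9, 9).
AP = (3, 0, 20), and AP × d = (180, -87, -27).
|AP × d|² = 40698 and |d|² = 171, so the distance is √(40698/171) = √238.

√238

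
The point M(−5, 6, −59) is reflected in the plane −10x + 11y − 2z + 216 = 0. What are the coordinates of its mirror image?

(35, -38, -51)

n = (−10, 11, −2), |n|² = 225, n·M − (-216) = 450, so t = 450/225 = 2.
Foot F = M − 2·n = (15, −16, −55); the reflection is 2F − M = (35, −38, −51).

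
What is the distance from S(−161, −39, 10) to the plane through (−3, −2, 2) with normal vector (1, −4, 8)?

The plane has equation n·(r − (−3, −2, 2)) = 0, i.e. n·r = 21.
d = |1·(-161) + (-4)·(-39) + 8·10 − 21| / √(1 + 16 + 64) = |54| / 9 = 6.

6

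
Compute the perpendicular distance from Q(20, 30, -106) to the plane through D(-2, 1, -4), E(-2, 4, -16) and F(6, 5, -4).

DE = (0, 3, -12) and DF = (8, 4, 0), so a normal is n = DE × DF = (48, -96, -24).
Then n·(20, 30, -106) - (-96) = 720.
|n| = √(2304 + 9216 + 576) = 24√21, so the distance is |720|/(24√21) = 10√21/7.

30/√21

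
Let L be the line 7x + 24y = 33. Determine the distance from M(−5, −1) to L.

The normal to the line is n = (7, 24) with |n| = 25.
|n·M − 33| = |-59 − 33| = 92, so the distance is 92/25.

92/25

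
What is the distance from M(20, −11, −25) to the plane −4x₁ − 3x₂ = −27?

4

Normal vector n = (−4, −3, 0), and n·(20, −11, −25) − (−27) = −20.
|n| = √(16 + 9 + 0) = 5, so the distance is |-20|/5 = 4.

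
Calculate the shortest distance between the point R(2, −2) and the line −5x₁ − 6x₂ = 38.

d = |(-5)·2 + (-6)·(-2) − 38| / √(25 + 36) = |-36|/√61 = 36√61/61.

36√61/61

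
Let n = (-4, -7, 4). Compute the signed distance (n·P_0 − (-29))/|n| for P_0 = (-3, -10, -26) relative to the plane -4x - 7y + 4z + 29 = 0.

n·P_0 − (-29) = 7.
|n| = 9, so the signed distance is 7/9.

7/9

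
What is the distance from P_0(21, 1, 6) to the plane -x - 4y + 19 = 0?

d = |(-1)·21 + (-4)·1 − (-19)| / √(1 + 16 + 0) = |-6| / √17 = 6√17/17.

6/√17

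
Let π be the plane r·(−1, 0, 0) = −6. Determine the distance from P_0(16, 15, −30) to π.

n = (−1, 0, 0); n·P − (-6) = -10; |n| = 1; distance = 10/1 = 10.

10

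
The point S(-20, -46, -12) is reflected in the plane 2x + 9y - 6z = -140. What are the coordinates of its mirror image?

n = (2, 9, -6), |n|² = 121, n·S − (-140) = -242, so t = -242/121 = -2.
Foot F = S − (-2)·n = (-16, -28, -24); the reflection is 2F − S = (-12, -10, -36).

(-12, -10, -36)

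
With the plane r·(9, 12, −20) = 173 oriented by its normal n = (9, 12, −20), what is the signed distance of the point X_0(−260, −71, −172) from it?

n·X_0 − 173 = 75.
|n| = 25, so the signed distance is 75/25 = 3.

3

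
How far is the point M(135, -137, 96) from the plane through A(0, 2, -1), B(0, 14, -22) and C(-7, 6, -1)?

AB = (0, 12, -21) and AC = (-7, 4, 0), so a normal is n = AB × AC = (84, 147, 84).
Then n·(135, -137, 96) - 210 = -945.
|n| = √(7056 + 21609 + 7056) = 189, so the distance is |-945|/189 = 5.

5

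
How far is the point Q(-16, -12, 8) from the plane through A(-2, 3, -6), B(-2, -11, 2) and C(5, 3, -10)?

2

AB = (0, -14, 8) and AC = (7, 0, -4), so a normal is n = AB × AC = (56, 56, 98).
Then n·(-16, -12, 8) - (-532) = -252.
|n| = √(3136 + 3136 + 9604) = 126, so the distance is |-252|/126 = 2.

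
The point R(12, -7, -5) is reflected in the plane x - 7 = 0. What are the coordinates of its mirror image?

With n = (1, 0, 0), the signed offset is (n·R − 7)/|n|² = 5/1 = 5.
R' = R − 2t·n = (12, -7, -5) − 10·(1, 0, 0) = (2, -7, -5).

(2, -7, -5)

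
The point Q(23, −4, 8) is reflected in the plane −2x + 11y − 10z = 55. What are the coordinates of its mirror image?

With n = (−2, 11, −10), the signed offset is (n·Q − 55)/|n|² = -225/225 = -1.
Q' = Q − 2t·n = (23, −4, 8) − (-2)·(−2, 11, −10) = (19, 18, −12).

(19, 18, -12)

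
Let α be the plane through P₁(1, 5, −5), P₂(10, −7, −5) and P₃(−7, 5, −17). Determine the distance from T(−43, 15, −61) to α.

10/17

P₁P₂ = (9, −12, 0) and P₁P₃ = (−8, 0, −12), so a normal is n = P₁P₂ × P₁P₃ = (144, 108, −96).
Then n·(−43, 15, −61) − 1164 = 120.
|n| = √(20736 + 11664 + 9216) = 204, so the distance is |120|/204 = 10/17.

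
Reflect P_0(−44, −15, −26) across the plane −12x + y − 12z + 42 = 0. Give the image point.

(28, -21, 46)

With n = (−12, 1, −12), the signed offset is (n·P_0 − (-42))/|n|² = 867/289 = 3.
P_0' = P_0 − 2t·n = (−44, −15, −26) − 6·(−12, 1, −12) = (28, −21, 46).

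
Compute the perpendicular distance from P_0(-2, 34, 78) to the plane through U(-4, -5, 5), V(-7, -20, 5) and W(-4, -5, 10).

UV = (-3, -15, 0) and UW = (0, 0, 5), so a normal is n = UV × UW = (-75, 15, 0).
Then n·(-2, 34, 78) - 225 = 435.
|n| = √(5625 + 225 + 0) = 15√26, so the distance is |435|/(15√26) = 29/√26.

29√26/26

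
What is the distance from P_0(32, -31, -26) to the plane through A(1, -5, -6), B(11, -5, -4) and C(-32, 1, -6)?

AB = (10, 0, 2) and AC = (-33, 6, 0), so a normal is n = AB × AC = (-12, -66, 60).
Then n·(32, -31, -26) - (-42) = 144.
|n| = √(144 + 4356 + 3600) = 90, so the distance is |144|/90 = 8/5.

8/5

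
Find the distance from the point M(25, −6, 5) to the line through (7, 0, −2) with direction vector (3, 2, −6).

√409

Direction vector d = (3, 2, −6).
AP = (18, −6, 7); AP·d = 0, |AP|² = 409, |d|² = 49.
distance² = |AP|² − (AP·d)²/|d|² = 409 − 0/49 = 409, so the distance is √409.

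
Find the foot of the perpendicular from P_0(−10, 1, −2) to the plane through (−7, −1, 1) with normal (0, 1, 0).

The perpendicular from P_0 has direction n = (0, 1, 0): r = (−10, 1, −2) + λ(0, 1, 0).
Substitute into the plane: n·(P_0 + λn) = -1 gives 1 + 1λ = -1, so λ = -2.
Foot = (−10, 1, −2) + (-2)·(0, 1, 0) = (−10, −1, −2).

(-10, -1, -2)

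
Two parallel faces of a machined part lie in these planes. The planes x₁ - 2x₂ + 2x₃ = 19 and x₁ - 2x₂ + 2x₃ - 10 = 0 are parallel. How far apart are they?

3

Both planes have normal n = (1, -2, 2), |n| = 3. Any point on the first plane is at distance |10 − 19|/|n| = 9/3 = 3 from the second.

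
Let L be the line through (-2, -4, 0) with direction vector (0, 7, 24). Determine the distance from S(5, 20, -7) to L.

√674

Direction vector d = (0, 7, 24).
AP = (7, 24, -7), and AP × d = (625, -168, 49).
|AP × d|² = 421250 and |d|² = 625, so the distance is √(421250/625) = √674.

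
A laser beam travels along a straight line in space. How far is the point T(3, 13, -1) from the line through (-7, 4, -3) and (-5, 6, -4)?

√41

A direction vector is d = (2, 2, -1).
AP = (10, 9, 2); AP·d = 36, |AP|² = 185, |d|² = 9.
distance² = |AP|² − (AP·d)²/|d|² = 185 − 1296/9 = 41, so the distance is √41.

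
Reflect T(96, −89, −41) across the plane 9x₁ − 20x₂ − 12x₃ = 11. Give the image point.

(6, 111, 79)

n = (9, −20, −12), |n|² = 625, n·T − 11 = 3125, so t = 3125/625 = 5.
Foot F = T − 5·n = (51, 11, 19); the reflection is 2F − T = (6, 111, 79).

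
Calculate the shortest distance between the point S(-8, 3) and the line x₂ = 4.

1

d = |0·(-8) + 1·3 − 4| / √(0 + 1) = |-1|/1 = 1.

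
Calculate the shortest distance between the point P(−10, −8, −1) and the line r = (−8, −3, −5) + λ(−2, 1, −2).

Direction vector d = (−2, 1, −2).
AP = (−2, −5, 4), and AP × d = (6, −12, −12).
|AP × d|² = 324 and |d|² = 9, so the distance is √(324/9) = √36 = 6.

6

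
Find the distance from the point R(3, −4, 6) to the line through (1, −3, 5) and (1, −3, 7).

√5

A direction vector is d = (0, 0, 2).
AP = (2, −1, 1); AP·d = 2, |AP|² = 6, |d|² = 4.
distance² = |AP|² − (AP·d)²/|d|² = 6 − 4/4 = 5, so the distance is √5.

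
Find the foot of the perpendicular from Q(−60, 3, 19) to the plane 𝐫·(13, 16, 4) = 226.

(-34, 35, 27)

The perpendicular from Q has direction n = (13, 16, 4): r = (−60, 3, 19) + t(13, 16, 4).
Substitute into the plane: n·(Q + tn) = 226 gives -656 + 441t = 226, so t = 2.
Foot = (−60, 3, 19) + 2·(13, 16, 4) = (−34, 35, 27).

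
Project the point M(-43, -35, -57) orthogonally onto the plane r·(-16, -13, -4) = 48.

(5, 4, -45)

n = (-16, -13, -4), |n|² = 441, and n·M − 48 = 1323.
t = 1323/441 = 3, so the foot is M − t·n = (-43, -35, -57) − 3·(-16, -13, -4) = (5, 4, -45).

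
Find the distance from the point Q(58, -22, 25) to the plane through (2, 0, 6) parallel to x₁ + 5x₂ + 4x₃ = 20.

22/√42

Parallel planes share the normal n = (1, 5, 4); since (2, 0, 6) lies on the plane, its equation is x₁ + 5x₂ + 4x₃ = 26.
n = (1, 5, 4); n·P − 26 = 22; |n| = √42; distance = 22/√42 = 11√42/21.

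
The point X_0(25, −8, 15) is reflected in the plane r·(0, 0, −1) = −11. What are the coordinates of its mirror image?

(25, -8, 7)

n = (0, 0, −1), |n|² = 1, n·X_0 − (-11) = -4, so t = -4/1 = -4.
Foot F = X_0 − (-4)·n = (25, −8, 11); the reflection is 2F − X_0 = (25, −8, 7).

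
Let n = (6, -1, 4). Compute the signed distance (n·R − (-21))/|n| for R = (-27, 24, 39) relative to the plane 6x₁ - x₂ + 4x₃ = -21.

-9√53/53

n·R − (-21) = -9.
|n| = √53, so the signed distance is -9√53/53.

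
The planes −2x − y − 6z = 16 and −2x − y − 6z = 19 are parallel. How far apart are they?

Both planes have normal n = (−2, −1, −6), |n| = √41. Any point on the first plane is at distance |19 − 16|/|n| = 3/√41 from the second.

3/√41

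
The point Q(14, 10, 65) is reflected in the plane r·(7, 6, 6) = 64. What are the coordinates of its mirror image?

(-42, -38, 17)

n = (7, 6, 6), |n|² = 121, n·Q − 64 = 484, so t = 484/121 = 4.
Foot F = Q − 4·n = (-14, -14, 41); the reflection is 2F − Q = (-42, -38, 17).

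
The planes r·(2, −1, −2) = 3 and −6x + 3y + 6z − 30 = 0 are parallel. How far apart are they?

13/3

Divide the second equation by -3 to match normals: 2x − y − 2z = -10.
With common normal n = (2, −1, −2) (|n| = 3), the distance is |3 − (-10)|/|n| = 13/3.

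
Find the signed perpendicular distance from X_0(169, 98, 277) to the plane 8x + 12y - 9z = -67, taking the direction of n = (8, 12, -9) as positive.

n·X_0 − (-67) = 102.
|n| = 17, so the signed distance is 102/17 = 6.

6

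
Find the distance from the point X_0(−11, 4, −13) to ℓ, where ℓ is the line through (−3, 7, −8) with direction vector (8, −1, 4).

Direction vector d = (8, −1, 4).
AP = (−8, −3, −5); AP·d = -81, |AP|² = 98, |d|² = 81.
distance² = |AP|² − (AP·d)²/|d|² = 98 − 6561/81 = 17, so the distance is √17.

√17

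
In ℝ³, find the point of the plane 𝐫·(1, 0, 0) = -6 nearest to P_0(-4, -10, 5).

The perpendicular from P_0 has direction n = (1, 0, 0): r = (-4, -10, 5) + λ(1, 0, 0).
Substitute into the plane: n·(P_0 + λn) = -6 gives -4 + 1λ = -6, so λ = -2.
Foot = (-4, -10, 5) + (-2)·(1, 0, 0) = (-6, -10, 5).

(-6, -10, 5)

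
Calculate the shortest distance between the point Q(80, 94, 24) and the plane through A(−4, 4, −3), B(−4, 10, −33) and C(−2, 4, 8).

2

AB = (0, 6, −30) and AC = (2, 0, 11), so a normal is n = AB × AC = (66, −60, −12).
n = (66, −60, −12); n·P − (-468) = -180; |n| = 90; distance = 180/90 = 2.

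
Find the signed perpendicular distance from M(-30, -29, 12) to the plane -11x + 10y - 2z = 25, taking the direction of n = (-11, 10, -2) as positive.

n·M − 25 = -9.
|n| = 15, so the signed distance is -9/15 = -3/5.

-3/5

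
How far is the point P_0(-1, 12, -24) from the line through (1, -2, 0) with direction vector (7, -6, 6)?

2√73

Direction vector d = (7, -6, 6).
AP = (-2, 14, -24); AP·d = -242, |AP|² = 776, |d|² = 121.
distance² = |AP|² − (AP·d)²/|d|² = 776 − 58564/121 = 292, so the distance is 2√73.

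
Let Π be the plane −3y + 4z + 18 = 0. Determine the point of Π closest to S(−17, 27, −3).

(-17, 18, 9)

n = (0, −3, 4), |n|² = 25, and n·S − (-18) = -75.
t = -75/25 = -3, so the foot is S − t·n = (−17, 27, −3) − (-3)·(0, −3, 4) = (−17, 18, 9).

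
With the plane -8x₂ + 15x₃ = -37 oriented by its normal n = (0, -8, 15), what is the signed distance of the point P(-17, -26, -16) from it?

5/17

n·P − (-37) = 5.
|n| = 17, so the signed distance is 5/17.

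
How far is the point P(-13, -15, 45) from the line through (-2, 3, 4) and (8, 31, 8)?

A direction vector is d = (10, 28, 4).
AP = (-11, -18, 41); AP·d = -450, |AP|² = 2126, |d|² = 900.
distance² = |AP|² − (AP·d)²/|d|² = 2126 − 202500/900 = 1901, so the distance is √1901.

√1901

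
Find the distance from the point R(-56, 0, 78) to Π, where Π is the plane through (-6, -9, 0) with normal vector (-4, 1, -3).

The plane has equation n·(r − (-6, -9, 0)) = 0, i.e. n·r = 15.
n = (-4, 1, -3); n·P − 15 = -25; |n| = √26; distance = 25/√26 = 25√26/26.

25/√26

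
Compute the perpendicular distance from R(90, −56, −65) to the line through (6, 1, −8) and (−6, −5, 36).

A direction vector is d = (−12, −6, 44).
AP = (84, −57, −57); AP·d = -3174, |AP|² = 13554, |d|² = 2116.
distance² = |AP|² − (AP·d)²/|d|² = 13554 − 10074276/2116 = 8793, so the distance is 3√977.

3√977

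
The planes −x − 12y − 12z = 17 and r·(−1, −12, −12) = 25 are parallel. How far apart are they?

With common normal n = (−1, −12, −12) (|n| = 17), the distance is |17 − 25|/|n| = 8/17.

8/17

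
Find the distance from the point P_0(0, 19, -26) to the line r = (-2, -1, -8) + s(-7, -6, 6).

2√61

Direction vector d = (-7, -6, 6).
AP = (2, 20, -18); AP·d = -242, |AP|² = 728, |d|² = 121.
distance² = |AP|² − (AP·d)²/|d|² = 728 − 58564/121 = 244, so the distance is 2√61.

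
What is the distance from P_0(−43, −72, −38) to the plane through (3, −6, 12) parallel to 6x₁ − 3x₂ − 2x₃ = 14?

22/7

Parallel planes share the normal n = (6, −3, −2); since (3, −6, 12) lies on the plane, its equation is 6x₁ − 3x₂ − 2x₃ = 12.
Then n·(−43, −72, −38) − 12 = 22.
|n| = √(36 + 9 + 4) = 7, so the distance is |22|/7 = 22/7.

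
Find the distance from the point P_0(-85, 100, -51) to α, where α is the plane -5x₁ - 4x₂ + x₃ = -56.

Normal vector n = (-5, -4, 1), and n·(-85, 100, -51) - (-56) = 30.
|n| = √(25 + 16 + 1) = √42, so the distance is |30|/√42 = 5√42/7.

30/√42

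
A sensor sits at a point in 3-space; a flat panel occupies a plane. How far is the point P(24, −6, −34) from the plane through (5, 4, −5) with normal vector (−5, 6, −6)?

The plane has equation n·(r − (5, 4, −5)) = 0, i.e. n·r = 29.
d = |(-5)·24 + 6·(-6) + (-6)·(-34) − 29| / √(25 + 36 + 36) = |19| / √97 = 19/√97.

19√97/97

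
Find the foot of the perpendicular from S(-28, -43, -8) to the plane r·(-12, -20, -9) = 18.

(-4, -3, 10)

The perpendicular from S has direction n = (-12, -20, -9): r = (-28, -43, -8) + λ(-12, -20, -9).
Substitute into the plane: n·(S + λn) = 18 gives 1268 + 625λ = 18, so λ = -2.
Foot = (-28, -43, -8) + (-2)·(-12, -20, -9) = (-4, -3, 10).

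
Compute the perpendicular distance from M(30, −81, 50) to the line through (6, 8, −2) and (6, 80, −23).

A direction vector is d = (0, 72, −21).
AP = (24, −89, 52), and AP × d = (−1875, 504, 1728).
|AP × d|² = 6755625 and |d|² = 5625, so the distance is √(6755625/5625) = √1201.

√1201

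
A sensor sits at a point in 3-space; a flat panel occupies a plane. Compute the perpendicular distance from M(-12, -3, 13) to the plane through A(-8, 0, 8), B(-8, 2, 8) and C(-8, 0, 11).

4

AB = (0, 2, 0) and AC = (0, 0, 3), so a normal is n = AB × AC = (6, 0, 0).
Then n·(-12, -3, 13) - (-48) = -24.
|n| = √(36 + 0 + 0) = 6, so the distance is |-24|/6 = 4.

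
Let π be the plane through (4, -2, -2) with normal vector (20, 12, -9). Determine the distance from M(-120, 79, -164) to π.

The plane has equation n·(r − (4, -2, -2)) = 0, i.e. n·r = 74.
n = (20, 12, -9); n·P − 74 = -50; |n| = 25; distance = 50/25 = 2.

2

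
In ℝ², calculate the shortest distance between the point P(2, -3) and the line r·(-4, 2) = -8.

3/√5

The normal to the line is n = (-4, 2) with |n| = 2√5.
|n·P − (-8)| = |-14 − (-8)| = 6, so the distance is 6/(2√5) = 3/√5.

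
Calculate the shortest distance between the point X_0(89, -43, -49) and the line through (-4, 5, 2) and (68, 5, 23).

A direction vector is d = (72, 0, 21).
AP = (93, -48, -51); AP·d = 5625, |AP|² = 13554, |d|² = 5625.
distance² = |AP|² − (AP·d)²/|d|² = 13554 − 31640625/5625 = 7929, so the distance is 3√881.

3√881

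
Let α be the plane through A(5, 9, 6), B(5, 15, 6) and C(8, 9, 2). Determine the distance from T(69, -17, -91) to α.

AB = (0, 6, 0) and AC = (3, 0, -4), so a normal is n = AB × AC = (-24, 0, -18).
n = (-24, 0, -18); n·P − (-228) = 210; |n| = 30; distance = 210/30 = 7.

7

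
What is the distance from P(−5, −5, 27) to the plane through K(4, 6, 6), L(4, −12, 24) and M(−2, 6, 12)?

KL = (0, −18, 18) and KM = (−6, 0, 6), so a normal is n = KL × KM = (−108, −108, −108).
d = |(-108)·(-5) + (-108)·(-5) + (-108)·27 − (-1728)| / √(11664 + 11664 + 11664) = |-108| / (108√3) = √3/3.

√3/3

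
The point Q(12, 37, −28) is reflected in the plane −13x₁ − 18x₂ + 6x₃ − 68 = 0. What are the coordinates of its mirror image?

n = (−13, −18, 6), |n|² = 529, n·Q − 68 = -1058, so t = -1058/529 = -2.
Foot F = Q − (-2)·n = (−14, 1, −16); the reflection is 2F − Q = (−40, −35, −4).

(-40, -35, -4)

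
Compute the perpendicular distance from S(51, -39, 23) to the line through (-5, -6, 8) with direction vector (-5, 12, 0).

Direction vector d = (-5, 12, 0).
AP = (56, -33, 15), and AP × d = (-180, -75, 507).
|AP × d|² = 295074 and |d|² = 169, so the distance is √(295074/169) = √1746 = 3√194.

3√194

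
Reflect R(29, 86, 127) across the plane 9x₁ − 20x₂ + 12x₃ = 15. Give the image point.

(689/25, 446/5, 3127/25)

With n = (9, −20, 12), the signed offset is (n·R − 15)/|n|² = 50/625 = 2/25.
R' = R − 2t·n = (29, 86, 127) − (4/25)·(9, −20, 12) = (689/25, 446/5, 3127/25).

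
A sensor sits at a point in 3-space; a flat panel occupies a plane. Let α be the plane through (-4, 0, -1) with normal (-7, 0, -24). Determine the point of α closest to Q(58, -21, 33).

The perpendicular from Q has direction n = (-7, 0, -24): r = (58, -21, 33) + λ(-7, 0, -24).
Substitute into the plane: n·(Q + λn) = 52 gives -1198 + 625λ = 52, so λ = 2.
Foot = (58, -21, 33) + 2·(-7, 0, -24) = (44, -21, -15).

(44, -21, -15)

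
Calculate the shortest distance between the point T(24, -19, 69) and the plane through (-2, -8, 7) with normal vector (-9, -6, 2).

4

The plane has equation n·(r − (-2, -8, 7)) = 0, i.e. n·r = 80.
d = |(-9)·24 + (-6)·(-19) + 2·69 − 80| / √(81 + 36 + 4) = |-44| / 11 = 4.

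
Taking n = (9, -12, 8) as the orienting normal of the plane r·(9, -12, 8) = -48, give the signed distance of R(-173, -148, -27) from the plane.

3

n·R − (-48) = 51.
|n| = 17, so the signed distance is 51/17 = 3.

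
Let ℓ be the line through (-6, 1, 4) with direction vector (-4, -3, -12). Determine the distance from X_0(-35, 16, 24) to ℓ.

Direction vector d = (-4, -3, -12).
AP = (-29, 15, 20), and AP × d = (-120, -428, 147).
|AP × d|² = 219193 and |d|² = 169, so the distance is √(219193/169) = √1297.

√1297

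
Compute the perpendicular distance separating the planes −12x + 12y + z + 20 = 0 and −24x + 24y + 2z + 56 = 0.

Divide the second equation by 2 to match normals: −12x + 12y + z = -28.
With common normal n = (−12, 12, 1) (|n| = 17), the distance is |(-20) − (-28)|/|n| = 8/17.

8/17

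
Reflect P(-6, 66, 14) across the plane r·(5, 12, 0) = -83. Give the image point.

(-56, -54, 14)

n = (5, 12, 0), |n|² = 169, n·P − (-83) = 845, so t = 845/169 = 5.
Foot F = P − 5·n = (-31, 6, 14); the reflection is 2F − P = (-56, -54, 14).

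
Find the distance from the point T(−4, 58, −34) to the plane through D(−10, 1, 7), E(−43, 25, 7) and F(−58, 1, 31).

19/21

DE = (−33, 24, 0) and DF = (−48, 0, 24), so a normal is n = DE × DF = (576, 792, 1152).
n = (576, 792, 1152); n·P − 3096 = 1368; |n| = 1512; distance = 1368/1512 = 19/21.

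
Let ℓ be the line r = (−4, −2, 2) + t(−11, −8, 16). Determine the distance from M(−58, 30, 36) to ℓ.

Direction vector d = (−11, −8, 16).
AP = (−54, 32, 34), and AP × d = (784, 490, 784).
|AP × d|² = 1469412 and |d|² = 441, so the distance is √(1469412/441) = √3332 = 14√17.

14√17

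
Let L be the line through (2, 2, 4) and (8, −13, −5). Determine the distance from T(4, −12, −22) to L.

A direction vector is d = (6, −15, −9).
AP = (2, −14, −26); AP·d = 456, |AP|² = 876, |d|² = 342.
distance² = |AP|² − (AP·d)²/|d|² = 876 − 207936/342 = 268, so the distance is 2√67.

2√67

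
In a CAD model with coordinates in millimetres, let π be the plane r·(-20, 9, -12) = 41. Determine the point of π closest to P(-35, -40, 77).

(-55, -31, 65)

The perpendicular from P has direction n = (-20, 9, -12): r = (-35, -40, 77) + t(-20, 9, -12).
Substitute into the plane: n·(P + tn) = 41 gives -584 + 625t = 41, so t = 1.
Foot = (-35, -40, 77) + 1·(-20, 9, -12) = (-55, -31, 65).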